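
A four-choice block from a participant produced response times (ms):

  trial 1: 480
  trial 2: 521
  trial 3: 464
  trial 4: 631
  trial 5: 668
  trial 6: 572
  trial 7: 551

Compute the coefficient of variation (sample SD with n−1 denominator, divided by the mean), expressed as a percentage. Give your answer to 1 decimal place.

n = 7, Σ = 3887, M = 555.2857
Σ(x−M)² = 33911.429; s = √(33911.429/6) = 75.1792
CV = 75.1792 / 555.2857 = 0.13539 = 13.539%

13.5%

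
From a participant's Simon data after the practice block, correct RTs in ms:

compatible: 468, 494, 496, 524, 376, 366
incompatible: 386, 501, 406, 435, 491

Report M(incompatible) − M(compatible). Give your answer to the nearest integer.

M(compatible) = 2724/6 = 454.000
M(incompatible) = 2219/5 = 443.800
Difference = 443.800 − 454.000 = -10.200 ms

-10 ms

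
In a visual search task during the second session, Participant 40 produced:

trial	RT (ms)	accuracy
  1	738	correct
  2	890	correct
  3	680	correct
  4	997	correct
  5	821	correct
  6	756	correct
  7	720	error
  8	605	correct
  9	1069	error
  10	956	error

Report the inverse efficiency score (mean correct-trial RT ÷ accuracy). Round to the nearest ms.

1120 ms

Correct trials (n=7): 738, 890, 680, 997, 821, 756, 605
Mean correct RT = 5487/7 = 783.8571 ms
Proportion correct = 7/10
IES = 783.8571 / (7/10) = 1119.796 ms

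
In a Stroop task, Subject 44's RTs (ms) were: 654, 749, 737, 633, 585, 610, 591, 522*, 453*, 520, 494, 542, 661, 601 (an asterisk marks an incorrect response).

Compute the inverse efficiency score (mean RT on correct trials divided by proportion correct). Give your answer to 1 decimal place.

Correct trials (n=12): 654, 749, 737, 633, 585, 610, 591, 520, 494, 542, 661, 601
Mean correct RT = 7377/12 = 614.7500 ms
Proportion correct = 12/14
IES = 614.7500 / (12/14) = 717.208 ms

717.2 ms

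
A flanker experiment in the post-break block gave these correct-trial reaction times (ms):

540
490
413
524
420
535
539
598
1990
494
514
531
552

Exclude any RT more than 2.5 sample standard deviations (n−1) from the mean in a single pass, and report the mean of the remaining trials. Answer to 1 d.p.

512.5 ms

n = 13, ΣRT = 8140, M = 626.154
Σ(x−M)² = 2045699.69; s = √(2045699.69/12) = 412.886
Cutoffs: 626.154 ± 2.5·412.886 → [-406.1, 1658.4]
Outside: 1990 → excluded.
Retained (n=12): Σ = 6150, mean = 6150/12 = 512.500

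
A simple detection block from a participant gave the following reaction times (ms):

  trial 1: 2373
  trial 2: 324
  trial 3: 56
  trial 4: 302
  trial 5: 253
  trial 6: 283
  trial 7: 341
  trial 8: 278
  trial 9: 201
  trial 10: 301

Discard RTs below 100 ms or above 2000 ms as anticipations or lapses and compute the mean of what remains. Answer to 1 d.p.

Excluded: 56, 2373
Retained (n=8): Σ = 2283
Mean = 2283/8 = 285.3750

285.4 ms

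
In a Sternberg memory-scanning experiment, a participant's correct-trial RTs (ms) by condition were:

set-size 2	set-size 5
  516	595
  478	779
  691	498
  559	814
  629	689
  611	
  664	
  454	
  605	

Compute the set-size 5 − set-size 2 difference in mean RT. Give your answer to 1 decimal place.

96.4 ms

M(set-size 2) = 5207/9 = 578.556
M(set-size 5) = 3375/5 = 675.000
Difference = 675.000 − 578.556 = 96.444 ms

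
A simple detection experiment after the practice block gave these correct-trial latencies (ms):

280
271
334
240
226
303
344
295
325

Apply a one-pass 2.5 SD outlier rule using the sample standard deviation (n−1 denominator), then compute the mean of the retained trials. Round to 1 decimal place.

290.9 ms

n = 9, ΣRT = 2618, M = 290.889
Σ(x−M)² = 13320.89; s = √(13320.89/8) = 40.806
Cutoffs: 290.889 ± 2.5·40.806 → [188.9, 392.9]
No RTs fall outside the cutoffs; all 9 retained. Mean = 2618/9 = 290.889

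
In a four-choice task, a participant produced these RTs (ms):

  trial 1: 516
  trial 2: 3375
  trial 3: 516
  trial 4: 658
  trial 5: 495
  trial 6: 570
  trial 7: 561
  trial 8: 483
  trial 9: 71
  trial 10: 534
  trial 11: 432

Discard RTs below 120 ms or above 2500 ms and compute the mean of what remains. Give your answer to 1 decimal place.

529.4 ms

Excluded: 71, 3375
Retained (n=9): Σ = 4765
Mean = 4765/9 = 529.4444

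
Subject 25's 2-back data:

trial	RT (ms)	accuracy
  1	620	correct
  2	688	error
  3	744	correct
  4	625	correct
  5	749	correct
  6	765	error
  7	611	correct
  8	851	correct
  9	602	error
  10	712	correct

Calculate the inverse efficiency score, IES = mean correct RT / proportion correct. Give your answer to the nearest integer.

Correct trials (n=7): 620, 744, 625, 749, 611, 851, 712
Mean correct RT = 4912/7 = 701.7143 ms
Proportion correct = 7/10
IES = 701.7143 / (7/10) = 1002.449 ms

1002 ms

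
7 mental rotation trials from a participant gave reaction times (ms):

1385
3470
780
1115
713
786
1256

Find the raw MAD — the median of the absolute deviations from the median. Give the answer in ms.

Sorted: 713, 780, 786, 1115, 1256, 1385, 3470 → median = 1115
|x − 1115|: 270, 2355, 335, 0, 402, 329, 141
Sorted deviations: 0, 141, 270, 329, 335, 402, 2355 → MAD = 329

329 ms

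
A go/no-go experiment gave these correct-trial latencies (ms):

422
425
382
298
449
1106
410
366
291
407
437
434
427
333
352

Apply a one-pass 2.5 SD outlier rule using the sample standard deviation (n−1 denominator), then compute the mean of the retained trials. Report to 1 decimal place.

388.1 ms

n = 15, ΣRT = 6539, M = 435.933
Σ(x−M)² = 516538.93; s = √(516538.93/14) = 192.082
Cutoffs: 435.933 ± 2.5·192.082 → [-44.3, 916.1]
Outside: 1106 → excluded.
Retained (n=14): Σ = 5433, mean = 5433/14 = 388.071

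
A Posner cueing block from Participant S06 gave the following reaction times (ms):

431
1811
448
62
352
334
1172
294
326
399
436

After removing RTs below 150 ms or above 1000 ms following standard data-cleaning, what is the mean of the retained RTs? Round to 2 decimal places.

Excluded: 62, 1172, 1811
Retained (n=8): Σ = 3020
Mean = 3020/8 = 377.5000

377.50 ms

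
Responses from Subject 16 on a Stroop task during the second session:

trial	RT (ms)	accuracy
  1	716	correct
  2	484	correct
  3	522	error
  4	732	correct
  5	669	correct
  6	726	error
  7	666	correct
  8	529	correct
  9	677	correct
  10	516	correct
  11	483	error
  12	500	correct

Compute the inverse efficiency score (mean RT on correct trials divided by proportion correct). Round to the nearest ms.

Correct trials (n=9): 716, 484, 732, 669, 666, 529, 677, 516, 500
Mean correct RT = 5489/9 = 609.8889 ms
Proportion correct = 9/12
IES = 609.8889 / (9/12) = 813.185 ms

813 ms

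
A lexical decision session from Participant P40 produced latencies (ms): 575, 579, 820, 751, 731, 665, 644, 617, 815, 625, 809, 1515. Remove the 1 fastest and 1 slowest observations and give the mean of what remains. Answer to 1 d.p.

705.6 ms

Sorted: 575, 579, 617, 625, 644, 665, 731, 751, 809, 815, 820, 1515
Drop lowest 1 (575) and highest 1 (1515)
Remaining (n=10): Σ = 7056, mean = 7056/10 = 705.600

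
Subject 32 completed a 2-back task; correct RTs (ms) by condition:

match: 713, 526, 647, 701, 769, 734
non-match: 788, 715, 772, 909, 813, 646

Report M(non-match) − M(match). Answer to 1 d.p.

M(match) = 4090/6 = 681.667
M(non-match) = 4643/6 = 773.833
Difference = 773.833 − 681.667 = 92.167 ms

92.2 ms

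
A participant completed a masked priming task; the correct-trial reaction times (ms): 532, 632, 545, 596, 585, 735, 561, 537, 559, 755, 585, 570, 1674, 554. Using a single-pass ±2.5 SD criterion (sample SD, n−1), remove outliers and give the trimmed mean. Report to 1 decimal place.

n = 14, ΣRT = 9420, M = 672.857
Σ(x−M)² = 1140737.71; s = √(1140737.71/13) = 296.225
Cutoffs: 672.857 ± 2.5·296.225 → [-67.7, 1413.4]
Outside: 1674 → excluded.
Retained (n=13): Σ = 7746, mean = 7746/13 = 595.846

595.8 ms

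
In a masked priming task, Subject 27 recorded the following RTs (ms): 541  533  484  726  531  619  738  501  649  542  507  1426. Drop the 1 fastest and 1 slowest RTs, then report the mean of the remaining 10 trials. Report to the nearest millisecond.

589 ms

Sorted: 484, 501, 507, 531, 533, 541, 542, 619, 649, 726, 738, 1426
Drop lowest 1 (484) and highest 1 (1426)
Remaining (n=10): Σ = 5887, mean = 5887/10 = 588.700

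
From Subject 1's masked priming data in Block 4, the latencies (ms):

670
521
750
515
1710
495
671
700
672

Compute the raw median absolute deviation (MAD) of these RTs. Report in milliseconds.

79 ms

Sorted: 495, 515, 521, 670, 671, 672, 700, 750, 1710 → median = 671
|x − 671|: 1, 150, 79, 156, 1039, 176, 0, 29, 1
Sorted deviations: 0, 1, 1, 29, 79, 150, 156, 176, 1039 → MAD = 79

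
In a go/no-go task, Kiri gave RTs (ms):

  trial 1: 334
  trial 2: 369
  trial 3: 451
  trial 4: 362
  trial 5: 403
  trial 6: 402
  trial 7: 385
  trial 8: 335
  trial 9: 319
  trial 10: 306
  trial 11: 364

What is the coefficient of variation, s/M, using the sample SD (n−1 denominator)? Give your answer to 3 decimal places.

0.116

n = 11, Σ = 4030, M = 366.3636
Σ(x−M)² = 18072.545; s = √(18072.545/10) = 42.5118
CV = 42.5118 / 366.3636 = 0.11604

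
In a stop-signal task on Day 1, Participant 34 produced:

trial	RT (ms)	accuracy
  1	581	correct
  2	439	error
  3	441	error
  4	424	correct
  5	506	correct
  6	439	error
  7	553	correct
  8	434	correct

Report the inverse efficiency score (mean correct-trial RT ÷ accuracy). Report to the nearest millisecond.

Correct trials (n=5): 581, 424, 506, 553, 434
Mean correct RT = 2498/5 = 499.6000 ms
Proportion correct = 5/8
IES = 499.6000 / (5/8) = 799.360 ms

799 ms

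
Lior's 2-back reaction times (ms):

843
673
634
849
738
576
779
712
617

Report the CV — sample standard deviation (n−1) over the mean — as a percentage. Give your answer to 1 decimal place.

n = 9, Σ = 6421, M = 713.4444
Σ(x−M)² = 76202.222; s = √(76202.222/8) = 97.5975
CV = 97.5975 / 713.4444 = 0.13680 = 13.680%

13.7%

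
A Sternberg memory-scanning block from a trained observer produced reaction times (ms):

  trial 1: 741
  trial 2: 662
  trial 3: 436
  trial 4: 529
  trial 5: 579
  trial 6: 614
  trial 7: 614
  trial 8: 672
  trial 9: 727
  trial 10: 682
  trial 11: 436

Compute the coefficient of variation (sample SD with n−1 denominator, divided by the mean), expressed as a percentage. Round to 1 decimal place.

17.3%

n = 11, Σ = 6692, M = 608.3636
Σ(x−M)² = 110658.545; s = √(110658.545/10) = 105.1944
CV = 105.1944 / 608.3636 = 0.17291 = 17.291%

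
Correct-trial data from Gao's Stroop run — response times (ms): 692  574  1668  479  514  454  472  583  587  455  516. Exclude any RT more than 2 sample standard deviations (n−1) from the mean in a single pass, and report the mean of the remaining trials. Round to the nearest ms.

n = 11, ΣRT = 6994, M = 635.818
Σ(x−M)² = 1223927.64; s = √(1223927.64/10) = 349.847
Cutoffs: 635.818 ± 2·349.847 → [-63.9, 1335.5]
Outside: 1668 → excluded.
Retained (n=10): Σ = 5326, mean = 5326/10 = 532.600

533 ms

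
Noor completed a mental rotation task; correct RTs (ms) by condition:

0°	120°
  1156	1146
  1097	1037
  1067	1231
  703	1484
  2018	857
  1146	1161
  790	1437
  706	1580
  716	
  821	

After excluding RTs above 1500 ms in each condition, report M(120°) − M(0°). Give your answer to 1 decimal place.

282.0 ms

0°: exclude 2018
120°: exclude 1580
M(0°) = 8202/9 = 911.333
M(120°) = 8353/7 = 1193.286
Difference = 1193.286 − 911.333 = 281.952 ms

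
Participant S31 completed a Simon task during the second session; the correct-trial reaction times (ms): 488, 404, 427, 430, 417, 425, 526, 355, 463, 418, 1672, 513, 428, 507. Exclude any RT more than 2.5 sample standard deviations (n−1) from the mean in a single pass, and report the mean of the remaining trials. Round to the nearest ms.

446 ms

n = 14, ΣRT = 7473, M = 533.786
Σ(x−M)² = 1424902.36; s = √(1424902.36/13) = 331.071
Cutoffs: 533.786 ± 2.5·331.071 → [-293.9, 1361.5]
Outside: 1672 → excluded.
Retained (n=13): Σ = 5801, mean = 5801/13 = 446.231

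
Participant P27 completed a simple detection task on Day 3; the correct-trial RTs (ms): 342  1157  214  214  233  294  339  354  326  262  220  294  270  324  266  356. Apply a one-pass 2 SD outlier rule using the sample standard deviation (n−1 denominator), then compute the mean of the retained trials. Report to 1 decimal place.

n = 16, ΣRT = 5465, M = 341.562
Σ(x−M)² = 746651.94; s = √(746651.94/15) = 223.107
Cutoffs: 341.562 ± 2·223.107 → [-104.7, 787.8]
Outside: 1157 → excluded.
Retained (n=15): Σ = 4308, mean = 4308/15 = 287.200

287.2 ms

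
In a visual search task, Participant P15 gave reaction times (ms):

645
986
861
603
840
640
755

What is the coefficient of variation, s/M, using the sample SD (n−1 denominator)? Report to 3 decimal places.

0.186

n = 7, Σ = 5330, M = 761.4286
Σ(x−M)² = 119961.714; s = √(119961.714/6) = 141.3988
CV = 141.3988 / 761.4286 = 0.18570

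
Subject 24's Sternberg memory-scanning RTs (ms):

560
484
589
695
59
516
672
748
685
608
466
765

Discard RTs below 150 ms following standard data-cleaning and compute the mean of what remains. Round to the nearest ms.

Excluded: 59
Retained (n=11): Σ = 6788
Mean = 6788/11 = 617.0909

617 ms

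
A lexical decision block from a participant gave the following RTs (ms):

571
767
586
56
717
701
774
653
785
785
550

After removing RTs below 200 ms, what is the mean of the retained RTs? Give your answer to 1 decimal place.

Excluded: 56
Retained (n=10): Σ = 6889
Mean = 6889/10 = 688.9000

688.9 ms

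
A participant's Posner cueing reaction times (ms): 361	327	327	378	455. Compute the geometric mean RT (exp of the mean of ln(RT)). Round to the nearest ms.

367 ms

ln(RT): 5.8889, 5.7900, 5.7900, 5.9349, 6.1203
Mean ln(RT) = 29.5240/5 = 5.90480
Geometric mean = exp(5.90480) = 366.79 ms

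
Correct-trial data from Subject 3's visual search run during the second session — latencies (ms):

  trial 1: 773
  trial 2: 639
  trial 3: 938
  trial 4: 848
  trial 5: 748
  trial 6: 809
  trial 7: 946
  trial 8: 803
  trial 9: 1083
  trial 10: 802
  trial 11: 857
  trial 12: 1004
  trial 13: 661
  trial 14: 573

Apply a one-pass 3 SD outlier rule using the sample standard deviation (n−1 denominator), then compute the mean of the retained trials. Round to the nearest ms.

n = 14, ΣRT = 11484, M = 820.286
Σ(x−M)² = 262154.86; s = √(262154.86/13) = 142.006
Cutoffs: 820.286 ± 3·142.006 → [394.3, 1246.3]
No RTs fall outside the cutoffs; all 14 retained. Mean = 11484/14 = 820.286

820 ms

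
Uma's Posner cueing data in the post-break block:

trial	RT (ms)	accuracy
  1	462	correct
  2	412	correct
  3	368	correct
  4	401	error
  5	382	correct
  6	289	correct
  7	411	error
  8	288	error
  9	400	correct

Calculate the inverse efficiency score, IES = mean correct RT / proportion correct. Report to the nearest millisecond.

578 ms

Correct trials (n=6): 462, 412, 368, 382, 289, 400
Mean correct RT = 2313/6 = 385.5000 ms
Proportion correct = 6/9
IES = 385.5000 / (6/9) = 578.250 ms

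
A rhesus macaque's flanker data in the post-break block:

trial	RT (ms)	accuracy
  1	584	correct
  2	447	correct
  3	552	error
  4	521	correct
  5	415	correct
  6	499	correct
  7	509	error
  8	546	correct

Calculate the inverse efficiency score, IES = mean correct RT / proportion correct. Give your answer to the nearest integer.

669 ms

Correct trials (n=6): 584, 447, 521, 415, 499, 546
Mean correct RT = 3012/6 = 502.0000 ms
Proportion correct = 6/8
IES = 502.0000 / (6/8) = 669.333 ms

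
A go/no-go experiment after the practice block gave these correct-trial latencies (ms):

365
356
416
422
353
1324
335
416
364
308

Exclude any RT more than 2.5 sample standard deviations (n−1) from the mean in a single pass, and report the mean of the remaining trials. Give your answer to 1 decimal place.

n = 10, ΣRT = 4659, M = 465.900
Σ(x−M)² = 830698.90; s = √(830698.90/9) = 303.809
Cutoffs: 465.900 ± 2.5·303.809 → [-293.6, 1225.4]
Outside: 1324 → excluded.
Retained (n=9): Σ = 3335, mean = 3335/9 = 370.556

370.6 ms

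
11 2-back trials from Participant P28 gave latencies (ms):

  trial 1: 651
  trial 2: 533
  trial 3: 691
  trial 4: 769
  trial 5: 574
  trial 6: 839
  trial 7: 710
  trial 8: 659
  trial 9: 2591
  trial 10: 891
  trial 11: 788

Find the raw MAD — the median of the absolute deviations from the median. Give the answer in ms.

Sorted: 533, 574, 651, 659, 691, 710, 769, 788, 839, 891, 2591 → median = 710
|x − 710|: 59, 177, 19, 59, 136, 129, 0, 51, 1881, 181, 78
Sorted deviations: 0, 19, 51, 59, 59, 78, 129, 136, 177, 181, 1881 → MAD = 78

78 ms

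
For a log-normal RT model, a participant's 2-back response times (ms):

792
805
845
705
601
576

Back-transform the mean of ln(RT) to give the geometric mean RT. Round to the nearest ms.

713 ms

ln(RT): 6.6746, 6.6908, 6.7393, 6.5582, 6.3986, 6.3561
Mean ln(RT) = 39.4176/6 = 6.56961
Geometric mean = exp(6.56961) = 713.09 ms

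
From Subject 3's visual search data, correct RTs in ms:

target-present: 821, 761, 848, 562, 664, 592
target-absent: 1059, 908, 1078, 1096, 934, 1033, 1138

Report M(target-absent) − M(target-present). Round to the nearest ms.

M(target-present) = 4248/6 = 708.000
M(target-absent) = 7246/7 = 1035.143
Difference = 1035.143 − 708.000 = 327.143 ms

327 ms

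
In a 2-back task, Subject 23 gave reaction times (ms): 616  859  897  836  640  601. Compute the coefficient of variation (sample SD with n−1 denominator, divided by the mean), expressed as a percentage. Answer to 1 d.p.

18.4%

n = 6, Σ = 4449, M = 741.5000
Σ(x−M)² = 92709.500; s = √(92709.500/5) = 136.1686
CV = 136.1686 / 741.5000 = 0.18364 = 18.364%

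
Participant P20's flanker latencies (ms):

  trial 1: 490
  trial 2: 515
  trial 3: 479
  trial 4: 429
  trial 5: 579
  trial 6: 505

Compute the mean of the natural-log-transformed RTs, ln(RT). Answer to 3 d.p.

ln(RT): 6.1944, 6.2442, 6.1717, 6.0615, 6.3613, 6.2246
Σ ln(RT) = 37.2576
Mean = 37.2576/6 = 6.20960

6.210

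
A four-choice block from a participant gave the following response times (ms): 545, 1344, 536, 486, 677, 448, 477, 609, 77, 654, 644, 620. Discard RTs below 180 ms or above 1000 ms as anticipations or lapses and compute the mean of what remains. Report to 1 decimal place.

Excluded: 77, 1344
Retained (n=10): Σ = 5696
Mean = 5696/10 = 569.6000

569.6 ms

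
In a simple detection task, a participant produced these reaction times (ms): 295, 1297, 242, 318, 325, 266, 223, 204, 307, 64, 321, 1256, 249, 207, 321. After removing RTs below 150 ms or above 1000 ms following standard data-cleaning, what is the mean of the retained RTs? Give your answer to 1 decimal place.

273.2 ms

Excluded: 64, 1256, 1297
Retained (n=12): Σ = 3278
Mean = 3278/12 = 273.1667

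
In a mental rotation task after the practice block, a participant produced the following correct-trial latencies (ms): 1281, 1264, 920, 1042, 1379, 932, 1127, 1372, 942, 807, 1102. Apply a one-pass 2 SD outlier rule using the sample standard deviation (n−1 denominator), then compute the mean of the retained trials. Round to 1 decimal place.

1106.2 ms

n = 11, ΣRT = 12168, M = 1106.182
Σ(x−M)² = 386595.64; s = √(386595.64/10) = 196.620
Cutoffs: 1106.182 ± 2·196.620 → [712.9, 1499.4]
No RTs fall outside the cutoffs; all 11 retained. Mean = 12168/11 = 1106.182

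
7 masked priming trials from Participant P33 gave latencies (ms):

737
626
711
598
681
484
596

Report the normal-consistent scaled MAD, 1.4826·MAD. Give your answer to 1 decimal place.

Sorted: 484, 596, 598, 626, 681, 711, 737 → median = 626
|x − 626| sorted: 0, 28, 30, 55, 85, 111, 142 → MAD = 55
Robust SD ≈ 1.4826 × 55 = 81.543

81.5 ms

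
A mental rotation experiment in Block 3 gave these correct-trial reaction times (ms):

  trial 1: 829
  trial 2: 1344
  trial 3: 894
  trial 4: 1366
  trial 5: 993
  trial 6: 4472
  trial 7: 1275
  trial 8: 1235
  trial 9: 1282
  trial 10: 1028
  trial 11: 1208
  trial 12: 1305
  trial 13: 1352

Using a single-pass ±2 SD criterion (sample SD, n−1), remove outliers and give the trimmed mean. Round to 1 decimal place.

n = 13, ΣRT = 18583, M = 1429.462
Σ(x−M)² = 10421269.23; s = √(10421269.23/12) = 931.901
Cutoffs: 1429.462 ± 2·931.901 → [-434.3, 3293.3]
Outside: 4472 → excluded.
Retained (n=12): Σ = 14111, mean = 14111/12 = 1175.917

1175.9 ms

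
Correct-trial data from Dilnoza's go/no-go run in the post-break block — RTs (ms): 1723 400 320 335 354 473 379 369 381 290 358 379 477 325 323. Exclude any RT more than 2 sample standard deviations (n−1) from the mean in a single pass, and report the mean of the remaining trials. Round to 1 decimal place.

368.8 ms

n = 15, ΣRT = 6886, M = 459.067
Σ(x−M)² = 1749616.93; s = √(1749616.93/14) = 353.515
Cutoffs: 459.067 ± 2·353.515 → [-248.0, 1166.1]
Outside: 1723 → excluded.
Retained (n=14): Σ = 5163, mean = 5163/14 = 368.786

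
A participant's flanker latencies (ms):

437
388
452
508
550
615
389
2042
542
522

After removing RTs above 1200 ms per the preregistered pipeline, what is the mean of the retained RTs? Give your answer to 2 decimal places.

Excluded: 2042
Retained (n=9): Σ = 4403
Mean = 4403/9 = 489.2222

489.22 ms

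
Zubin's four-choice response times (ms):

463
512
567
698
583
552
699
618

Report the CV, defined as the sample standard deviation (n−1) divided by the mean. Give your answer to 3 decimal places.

0.142

n = 8, Σ = 4692, M = 586.5000
Σ(x−M)² = 48466.000; s = √(48466.000/7) = 83.2089
CV = 83.2089 / 586.5000 = 0.14187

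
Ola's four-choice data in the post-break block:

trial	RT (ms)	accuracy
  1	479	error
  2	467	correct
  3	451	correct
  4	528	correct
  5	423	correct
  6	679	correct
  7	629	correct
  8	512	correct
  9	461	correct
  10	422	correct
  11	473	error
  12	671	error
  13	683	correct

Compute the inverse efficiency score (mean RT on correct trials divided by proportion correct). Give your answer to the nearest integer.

Correct trials (n=10): 467, 451, 528, 423, 679, 629, 512, 461, 422, 683
Mean correct RT = 5255/10 = 525.5000 ms
Proportion correct = 10/13
IES = 525.5000 / (10/13) = 683.150 ms

683 ms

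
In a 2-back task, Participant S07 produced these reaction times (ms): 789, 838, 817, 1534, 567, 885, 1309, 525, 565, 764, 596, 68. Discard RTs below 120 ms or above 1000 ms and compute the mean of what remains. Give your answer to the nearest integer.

705 ms

Excluded: 68, 1309, 1534
Retained (n=9): Σ = 6346
Mean = 6346/9 = 705.1111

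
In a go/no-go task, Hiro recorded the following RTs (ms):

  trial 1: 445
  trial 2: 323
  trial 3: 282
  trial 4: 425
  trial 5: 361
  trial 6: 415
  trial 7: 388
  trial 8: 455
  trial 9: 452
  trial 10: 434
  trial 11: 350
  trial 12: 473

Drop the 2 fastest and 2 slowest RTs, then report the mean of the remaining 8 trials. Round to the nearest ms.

Sorted: 282, 323, 350, 361, 388, 415, 425, 434, 445, 452, 455, 473
Drop lowest 2 (282, 323) and highest 2 (455, 473)
Remaining (n=8): Σ = 3270, mean = 3270/8 = 408.750

409 ms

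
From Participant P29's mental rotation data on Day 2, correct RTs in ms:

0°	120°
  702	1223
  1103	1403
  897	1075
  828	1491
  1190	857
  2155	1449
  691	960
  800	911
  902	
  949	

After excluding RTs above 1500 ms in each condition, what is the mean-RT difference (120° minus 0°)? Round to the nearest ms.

275 ms

0°: exclude 2155
M(0°) = 8062/9 = 895.778
M(120°) = 9369/8 = 1171.125
Difference = 1171.125 − 895.778 = 275.347 ms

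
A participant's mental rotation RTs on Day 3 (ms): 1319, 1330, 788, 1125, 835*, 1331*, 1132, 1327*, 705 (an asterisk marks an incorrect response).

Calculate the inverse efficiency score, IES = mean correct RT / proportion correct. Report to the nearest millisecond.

Correct trials (n=6): 1319, 1330, 788, 1125, 1132, 705
Mean correct RT = 6399/6 = 1066.5000 ms
Proportion correct = 6/9
IES = 1066.5000 / (6/9) = 1599.750 ms

1600 ms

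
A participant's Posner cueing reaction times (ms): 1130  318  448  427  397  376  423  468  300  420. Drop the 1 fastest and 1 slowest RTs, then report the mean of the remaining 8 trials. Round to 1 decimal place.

409.6 ms

Sorted: 300, 318, 376, 397, 420, 423, 427, 448, 468, 1130
Drop lowest 1 (300) and highest 1 (1130)
Remaining (n=8): Σ = 3277, mean = 3277/8 = 409.625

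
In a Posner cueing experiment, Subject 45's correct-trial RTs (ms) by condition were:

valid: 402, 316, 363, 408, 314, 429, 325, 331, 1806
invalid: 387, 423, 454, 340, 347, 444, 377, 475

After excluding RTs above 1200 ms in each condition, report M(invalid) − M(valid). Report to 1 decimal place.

valid: exclude 1806
M(valid) = 2888/8 = 361.000
M(invalid) = 3247/8 = 405.875
Difference = 405.875 − 361.000 = 44.875 ms

44.9 ms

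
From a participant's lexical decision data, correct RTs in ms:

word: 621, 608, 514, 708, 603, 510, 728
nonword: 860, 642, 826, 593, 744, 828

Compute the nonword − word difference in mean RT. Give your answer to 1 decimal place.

135.7 ms

M(word) = 4292/7 = 613.143
M(nonword) = 4493/6 = 748.833
Difference = 748.833 − 613.143 = 135.690 ms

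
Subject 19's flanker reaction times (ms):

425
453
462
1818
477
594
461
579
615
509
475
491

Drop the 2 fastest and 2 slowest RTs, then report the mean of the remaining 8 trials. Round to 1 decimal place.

506.0 ms

Sorted: 425, 453, 461, 462, 475, 477, 491, 509, 579, 594, 615, 1818
Drop lowest 2 (425, 453) and highest 2 (615, 1818)
Remaining (n=8): Σ = 4048, mean = 4048/8 = 506.000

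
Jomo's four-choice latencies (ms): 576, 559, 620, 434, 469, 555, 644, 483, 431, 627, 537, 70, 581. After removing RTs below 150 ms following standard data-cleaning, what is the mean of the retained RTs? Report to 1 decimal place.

543.0 ms

Excluded: 70
Retained (n=12): Σ = 6516
Mean = 6516/12 = 543.0000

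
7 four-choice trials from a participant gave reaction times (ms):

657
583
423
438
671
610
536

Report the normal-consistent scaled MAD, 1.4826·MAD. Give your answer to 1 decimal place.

109.7 ms

Sorted: 423, 438, 536, 583, 610, 657, 671 → median = 583
|x − 583| sorted: 0, 27, 47, 74, 88, 145, 160 → MAD = 74
Robust SD ≈ 1.4826 × 74 = 109.712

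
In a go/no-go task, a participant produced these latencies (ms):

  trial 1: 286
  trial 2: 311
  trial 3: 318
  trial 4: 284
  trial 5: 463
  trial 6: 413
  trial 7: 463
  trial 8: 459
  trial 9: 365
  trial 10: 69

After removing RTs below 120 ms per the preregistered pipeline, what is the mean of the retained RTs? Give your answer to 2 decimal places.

373.56 ms

Excluded: 69
Retained (n=9): Σ = 3362
Mean = 3362/9 = 373.5556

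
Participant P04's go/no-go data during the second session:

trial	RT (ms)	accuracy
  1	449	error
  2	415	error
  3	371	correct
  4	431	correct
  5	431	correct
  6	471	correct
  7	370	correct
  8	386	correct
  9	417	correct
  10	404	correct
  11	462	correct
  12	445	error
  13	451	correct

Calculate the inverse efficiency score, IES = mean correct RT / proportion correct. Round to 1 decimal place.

545.2 ms

Correct trials (n=10): 371, 431, 431, 471, 370, 386, 417, 404, 462, 451
Mean correct RT = 4194/10 = 419.4000 ms
Proportion correct = 10/13
IES = 419.4000 / (10/13) = 545.220 ms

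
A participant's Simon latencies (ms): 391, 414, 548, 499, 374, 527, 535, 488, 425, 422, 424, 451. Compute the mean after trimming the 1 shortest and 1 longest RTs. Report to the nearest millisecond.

Sorted: 374, 391, 414, 422, 424, 425, 451, 488, 499, 527, 535, 548
Drop lowest 1 (374) and highest 1 (548)
Remaining (n=10): Σ = 4576, mean = 4576/10 = 457.600

458 ms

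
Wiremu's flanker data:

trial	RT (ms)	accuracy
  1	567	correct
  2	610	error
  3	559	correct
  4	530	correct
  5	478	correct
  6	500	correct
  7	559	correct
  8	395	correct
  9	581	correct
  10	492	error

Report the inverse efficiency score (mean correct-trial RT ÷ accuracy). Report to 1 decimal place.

Correct trials (n=8): 567, 559, 530, 478, 500, 559, 395, 581
Mean correct RT = 4169/8 = 521.1250 ms
Proportion correct = 8/10
IES = 521.1250 / (8/10) = 651.406 ms

651.4 ms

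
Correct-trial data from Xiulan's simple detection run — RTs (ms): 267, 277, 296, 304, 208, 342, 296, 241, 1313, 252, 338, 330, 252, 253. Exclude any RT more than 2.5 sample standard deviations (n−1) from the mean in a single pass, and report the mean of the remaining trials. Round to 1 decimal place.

n = 14, ΣRT = 4969, M = 354.929
Σ(x−M)² = 1008464.93; s = √(1008464.93/13) = 278.521
Cutoffs: 354.929 ± 2.5·278.521 → [-341.4, 1051.2]
Outside: 1313 → excluded.
Retained (n=13): Σ = 3656, mean = 3656/13 = 281.231

281.2 ms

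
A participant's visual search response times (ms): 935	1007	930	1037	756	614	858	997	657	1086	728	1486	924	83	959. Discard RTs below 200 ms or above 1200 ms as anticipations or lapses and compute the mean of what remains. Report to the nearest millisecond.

884 ms

Excluded: 83, 1486
Retained (n=13): Σ = 11488
Mean = 11488/13 = 883.6923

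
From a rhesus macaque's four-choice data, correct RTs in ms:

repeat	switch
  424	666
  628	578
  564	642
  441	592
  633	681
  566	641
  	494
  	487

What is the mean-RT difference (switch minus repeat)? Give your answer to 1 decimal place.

M(repeat) = 3256/6 = 542.667
M(switch) = 4781/8 = 597.625
Difference = 597.625 − 542.667 = 54.958 ms

55.0 ms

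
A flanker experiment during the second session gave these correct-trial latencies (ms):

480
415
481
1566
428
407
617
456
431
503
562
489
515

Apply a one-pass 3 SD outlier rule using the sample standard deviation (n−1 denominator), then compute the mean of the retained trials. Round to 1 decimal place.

482.0 ms

n = 13, ΣRT = 7350, M = 565.385
Σ(x−M)² = 1127183.08; s = √(1127183.08/12) = 306.483
Cutoffs: 565.385 ± 3·306.483 → [-354.1, 1484.8]
Outside: 1566 → excluded.
Retained (n=12): Σ = 5784, mean = 5784/12 = 482.000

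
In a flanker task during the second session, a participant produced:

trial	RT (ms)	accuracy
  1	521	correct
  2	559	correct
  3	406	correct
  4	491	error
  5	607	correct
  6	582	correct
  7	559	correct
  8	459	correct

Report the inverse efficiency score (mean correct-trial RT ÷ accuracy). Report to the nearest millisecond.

Correct trials (n=7): 521, 559, 406, 607, 582, 559, 459
Mean correct RT = 3693/7 = 527.5714 ms
Proportion correct = 7/8
IES = 527.5714 / (7/8) = 602.939 ms

603 ms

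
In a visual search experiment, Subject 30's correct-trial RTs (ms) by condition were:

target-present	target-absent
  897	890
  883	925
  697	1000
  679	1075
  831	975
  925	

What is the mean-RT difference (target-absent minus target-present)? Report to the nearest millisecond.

M(target-present) = 4912/6 = 818.667
M(target-absent) = 4865/5 = 973.000
Difference = 973.000 − 818.667 = 154.333 ms

154 ms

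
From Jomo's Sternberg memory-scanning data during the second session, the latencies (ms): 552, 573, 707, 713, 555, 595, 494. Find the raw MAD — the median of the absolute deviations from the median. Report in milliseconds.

Sorted: 494, 552, 555, 573, 595, 707, 713 → median = 573
|x − 573|: 21, 0, 134, 140, 18, 22, 79
Sorted deviations: 0, 18, 21, 22, 79, 134, 140 → MAD = 22

22 ms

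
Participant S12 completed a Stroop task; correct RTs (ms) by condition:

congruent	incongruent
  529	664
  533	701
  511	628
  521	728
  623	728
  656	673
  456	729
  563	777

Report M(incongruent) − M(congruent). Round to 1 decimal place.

154.5 ms

M(congruent) = 4392/8 = 549.000
M(incongruent) = 5628/8 = 703.500
Difference = 703.500 − 549.000 = 154.500 ms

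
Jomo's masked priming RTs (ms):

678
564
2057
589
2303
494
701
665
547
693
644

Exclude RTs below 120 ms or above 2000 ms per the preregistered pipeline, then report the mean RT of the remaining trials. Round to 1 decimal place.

Excluded: 2057, 2303
Retained (n=9): Σ = 5575
Mean = 5575/9 = 619.4444

619.4 ms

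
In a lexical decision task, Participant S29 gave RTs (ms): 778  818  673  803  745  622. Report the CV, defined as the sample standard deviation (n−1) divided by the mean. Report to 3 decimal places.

0.105

n = 6, Σ = 4439, M = 739.8333
Σ(x−M)² = 29934.833; s = √(29934.833/5) = 77.3755
CV = 77.3755 / 739.8333 = 0.10459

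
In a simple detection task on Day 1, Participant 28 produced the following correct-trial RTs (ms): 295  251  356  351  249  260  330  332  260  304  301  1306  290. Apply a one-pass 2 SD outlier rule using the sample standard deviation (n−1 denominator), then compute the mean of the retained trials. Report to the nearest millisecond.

n = 13, ΣRT = 4885, M = 375.769
Σ(x−M)² = 953408.31; s = √(953408.31/12) = 281.870
Cutoffs: 375.769 ± 2·281.870 → [-188.0, 939.5]
Outside: 1306 → excluded.
Retained (n=12): Σ = 3579, mean = 3579/12 = 298.250

298 ms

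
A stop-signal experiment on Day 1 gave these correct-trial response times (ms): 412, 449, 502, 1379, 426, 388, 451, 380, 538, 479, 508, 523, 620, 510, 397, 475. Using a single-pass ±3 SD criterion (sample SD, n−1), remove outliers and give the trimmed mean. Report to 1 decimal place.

n = 16, ΣRT = 8437, M = 527.312
Σ(x−M)² = 834087.44; s = √(834087.44/15) = 235.809
Cutoffs: 527.312 ± 3·235.809 → [-180.1, 1234.7]
Outside: 1379 → excluded.
Retained (n=15): Σ = 7058, mean = 7058/15 = 470.533

470.5 ms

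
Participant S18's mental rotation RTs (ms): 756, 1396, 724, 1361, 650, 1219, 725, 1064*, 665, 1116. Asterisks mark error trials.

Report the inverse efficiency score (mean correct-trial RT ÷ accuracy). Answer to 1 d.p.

Correct trials (n=9): 756, 1396, 724, 1361, 650, 1219, 725, 665, 1116
Mean correct RT = 8612/9 = 956.8889 ms
Proportion correct = 9/10
IES = 956.8889 / (9/10) = 1063.210 ms

1063.2 ms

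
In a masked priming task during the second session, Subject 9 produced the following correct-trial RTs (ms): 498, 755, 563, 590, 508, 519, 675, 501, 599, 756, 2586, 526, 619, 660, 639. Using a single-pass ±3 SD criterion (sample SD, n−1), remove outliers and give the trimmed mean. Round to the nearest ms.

601 ms

n = 15, ΣRT = 10994, M = 732.933
Σ(x−M)² = 3780770.93; s = √(3780770.93/14) = 519.668
Cutoffs: 732.933 ± 3·519.668 → [-826.1, 2291.9]
Outside: 2586 → excluded.
Retained (n=14): Σ = 8408, mean = 8408/14 = 600.571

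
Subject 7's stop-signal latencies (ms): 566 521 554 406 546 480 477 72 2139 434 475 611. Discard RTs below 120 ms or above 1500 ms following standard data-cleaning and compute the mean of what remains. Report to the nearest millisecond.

507 ms

Excluded: 72, 2139
Retained (n=10): Σ = 5070
Mean = 5070/10 = 507.0000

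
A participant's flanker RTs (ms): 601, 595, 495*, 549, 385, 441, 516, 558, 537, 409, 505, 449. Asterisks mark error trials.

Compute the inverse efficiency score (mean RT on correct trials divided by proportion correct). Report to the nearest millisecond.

550 ms

Correct trials (n=11): 601, 595, 549, 385, 441, 516, 558, 537, 409, 505, 449
Mean correct RT = 5545/11 = 504.0909 ms
Proportion correct = 11/12
IES = 504.0909 / (11/12) = 549.917 ms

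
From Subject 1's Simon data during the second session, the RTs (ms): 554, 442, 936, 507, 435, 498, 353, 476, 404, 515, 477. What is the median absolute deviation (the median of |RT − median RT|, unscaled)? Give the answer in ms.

38 ms

Sorted: 353, 404, 435, 442, 476, 477, 498, 507, 515, 554, 936 → median = 477
|x − 477|: 77, 35, 459, 30, 42, 21, 124, 1, 73, 38, 0
Sorted deviations: 0, 1, 21, 30, 35, 38, 42, 73, 77, 124, 459 → MAD = 38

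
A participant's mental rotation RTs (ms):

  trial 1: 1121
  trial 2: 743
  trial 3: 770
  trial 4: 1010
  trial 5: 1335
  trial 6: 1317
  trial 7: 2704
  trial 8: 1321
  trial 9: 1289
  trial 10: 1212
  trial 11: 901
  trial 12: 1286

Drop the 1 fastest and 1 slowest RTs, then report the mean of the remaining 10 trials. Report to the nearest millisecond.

1156 ms

Sorted: 743, 770, 901, 1010, 1121, 1212, 1286, 1289, 1317, 1321, 1335, 2704
Drop lowest 1 (743) and highest 1 (2704)
Remaining (n=10): Σ = 11562, mean = 11562/10 = 1156.200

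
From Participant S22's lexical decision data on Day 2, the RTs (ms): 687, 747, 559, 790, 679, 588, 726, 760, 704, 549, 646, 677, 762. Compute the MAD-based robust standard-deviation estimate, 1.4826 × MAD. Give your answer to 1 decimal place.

Sorted: 549, 559, 588, 646, 677, 679, 687, 704, 726, 747, 760, 762, 790 → median = 687
|x − 687| sorted: 0, 8, 10, 17, 39, 41, 60, 73, 75, 99, 103, 128, 138 → MAD = 60
Robust SD ≈ 1.4826 × 60 = 88.956

89.0 ms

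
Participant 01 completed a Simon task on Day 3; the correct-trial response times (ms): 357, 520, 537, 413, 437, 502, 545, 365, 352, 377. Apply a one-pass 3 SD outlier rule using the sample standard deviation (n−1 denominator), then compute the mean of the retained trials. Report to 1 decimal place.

440.5 ms

n = 10, ΣRT = 4405, M = 440.500
Σ(x−M)² = 55640.50; s = √(55640.50/9) = 78.627
Cutoffs: 440.500 ± 3·78.627 → [204.6, 676.4]
No RTs fall outside the cutoffs; all 10 retained. Mean = 4405/10 = 440.500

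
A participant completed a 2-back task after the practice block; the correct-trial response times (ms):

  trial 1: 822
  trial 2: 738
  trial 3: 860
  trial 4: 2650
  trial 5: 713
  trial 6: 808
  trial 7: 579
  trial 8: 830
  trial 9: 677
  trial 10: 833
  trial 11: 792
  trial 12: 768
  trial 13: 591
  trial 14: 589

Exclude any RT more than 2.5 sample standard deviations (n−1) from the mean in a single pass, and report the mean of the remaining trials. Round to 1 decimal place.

n = 14, ΣRT = 12250, M = 875.000
Σ(x−M)² = 3514560.00; s = √(3514560.00/13) = 519.953
Cutoffs: 875.000 ± 2.5·519.953 → [-424.9, 2174.9]
Outside: 2650 → excluded.
Retained (n=13): Σ = 9600, mean = 9600/13 = 738.462

738.5 ms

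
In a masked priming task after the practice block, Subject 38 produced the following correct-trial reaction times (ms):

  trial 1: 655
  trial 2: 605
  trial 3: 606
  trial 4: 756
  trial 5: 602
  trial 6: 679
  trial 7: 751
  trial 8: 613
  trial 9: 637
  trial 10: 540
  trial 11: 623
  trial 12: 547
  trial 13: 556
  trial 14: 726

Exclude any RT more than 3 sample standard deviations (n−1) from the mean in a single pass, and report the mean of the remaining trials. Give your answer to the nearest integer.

635 ms

n = 14, ΣRT = 8896, M = 635.429
Σ(x−M)² = 65183.43; s = √(65183.43/13) = 70.810
Cutoffs: 635.429 ± 3·70.810 → [423.0, 847.9]
No RTs fall outside the cutoffs; all 14 retained. Mean = 8896/14 = 635.429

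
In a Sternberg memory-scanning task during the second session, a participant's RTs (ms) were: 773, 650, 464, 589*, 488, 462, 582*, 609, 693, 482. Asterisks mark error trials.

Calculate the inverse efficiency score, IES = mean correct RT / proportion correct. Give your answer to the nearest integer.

722 ms

Correct trials (n=8): 773, 650, 464, 488, 462, 609, 693, 482
Mean correct RT = 4621/8 = 577.6250 ms
Proportion correct = 8/10
IES = 577.6250 / (8/10) = 722.031 ms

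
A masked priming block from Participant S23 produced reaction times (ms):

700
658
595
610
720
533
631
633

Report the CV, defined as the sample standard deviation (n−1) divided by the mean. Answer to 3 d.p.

0.093

n = 8, Σ = 5080, M = 635.0000
Σ(x−M)² = 24628.000; s = √(24628.000/7) = 59.3151
CV = 59.3151 / 635.0000 = 0.09341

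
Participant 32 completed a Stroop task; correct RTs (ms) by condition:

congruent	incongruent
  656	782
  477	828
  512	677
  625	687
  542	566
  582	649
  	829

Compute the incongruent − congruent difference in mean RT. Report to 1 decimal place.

M(congruent) = 3394/6 = 565.667
M(incongruent) = 5018/7 = 716.857
Difference = 716.857 − 565.667 = 151.190 ms

151.2 ms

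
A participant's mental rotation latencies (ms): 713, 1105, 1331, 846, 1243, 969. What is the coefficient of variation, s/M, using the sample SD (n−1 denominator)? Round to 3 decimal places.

0.229

n = 6, Σ = 6207, M = 1034.5000
Σ(x−M)² = 279539.500; s = √(279539.500/5) = 236.4485
CV = 236.4485 / 1034.5000 = 0.22856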